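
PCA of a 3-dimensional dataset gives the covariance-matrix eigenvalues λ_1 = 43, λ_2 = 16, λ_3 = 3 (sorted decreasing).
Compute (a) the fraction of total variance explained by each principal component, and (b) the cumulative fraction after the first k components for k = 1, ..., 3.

Step 1 — total variance = trace(Sigma) = Σ λ_i = 43 + 16 + 3 = 62.

Step 2 — fraction explained by component i = λ_i / Σ λ:
  PC1: 43/62 = 0.6935
  PC2: 16/62 = 0.2581
  PC3: 3/62 = 0.0484

Step 3 — cumulative fraction after k components = (λ_1 + ... + λ_k) / Σ λ:
  k = 1: 43/62 = 0.6935
  k = 2: (43 + 16)/62 = 59/62 = 0.9516
  k = 3: (43 + 16 + 3)/62 = 62/62 = 1

Summary (fraction, with percent):

explained: PC1 0.6935 (69.35%), PC2 0.2581 (25.81%), PC3 0.0484 (4.84%);  cumulative: 0.6935, 0.9516, 1


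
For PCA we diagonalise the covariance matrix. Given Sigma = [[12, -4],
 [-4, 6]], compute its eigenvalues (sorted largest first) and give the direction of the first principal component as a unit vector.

Step 1 — characteristic polynomial of 2×2 Sigma:
  det(Sigma - λI) = λ² - trace · λ + det = 0.
  trace = 12 + 6 = 18, det = 12·6 - (-4)² = 56.
Step 2 — discriminant:
  Δ = trace² - 4·det = 324 - 224 = 100.
Step 3 — eigenvalues:
  λ = (trace ± √Δ)/2 = (18 ± 10)/2,
  λ_1 = 14,  λ_2 = 4.

Step 4 — unit eigenvector for λ_1: solve (Sigma - λ_1 I)v = 0. First row:
  (12 - 14)·v_x + (-4)·v_y = 0, i.e. (-2)·v_x + (-4)·v_y = 0,
  so v ∝ (b, λ_1 - a) = (-4, 2); multiply by -1 so the first entry is positive: u = (4, -2).
  ||u|| = √((4)² + (-2)²) = √(20) ≈ 4.4721,
  v_1 = u/||u|| ≈ (0.8944, -0.4472) (||v_1|| = 1).

λ_1 = 14,  λ_2 = 4;  v_1 ≈ (0.8944, -0.4472)


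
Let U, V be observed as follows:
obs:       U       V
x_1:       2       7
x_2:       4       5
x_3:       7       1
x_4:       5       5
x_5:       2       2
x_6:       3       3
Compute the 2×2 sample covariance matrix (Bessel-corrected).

Step 1 — column means:
  mean(U) = (2 + 4 + 7 + 5 + 2 + 3) / 6 = 23/6 = 3.8333
  mean(V) = (7 + 5 + 1 + 5 + 2 + 3) / 6 = 23/6 = 3.8333

Step 2 — sample covariance S[i,j] = (1/(n-1)) · Σ_k (x_{k,i} - mean_i) · (x_{k,j} - mean_j), with n-1 = 5.
  S[U,U] = ((-1.8333)·(-1.8333) + (0.1667)·(0.1667) + (3.1667)·(3.1667) + (1.1667)·(1.1667) + (-1.8333)·(-1.8333) + (-0.8333)·(-0.8333)) / 5 = 18.8333/5 = 3.7667
  S[U,V] = ((-1.8333)·(3.1667) + (0.1667)·(1.1667) + (3.1667)·(-2.8333) + (1.1667)·(1.1667) + (-1.8333)·(-1.8333) + (-0.8333)·(-0.8333)) / 5 = -9.1667/5 = -1.8333
  S[V,V] = ((3.1667)·(3.1667) + (1.1667)·(1.1667) + (-2.8333)·(-2.8333) + (1.1667)·(1.1667) + (-1.8333)·(-1.8333) + (-0.8333)·(-0.8333)) / 5 = 24.8333/5 = 4.9667

S is symmetric (S[j,i] = S[i,j]). Assembling:

S = [[3.7667, -1.8333],
 [-1.8333, 4.9667]]


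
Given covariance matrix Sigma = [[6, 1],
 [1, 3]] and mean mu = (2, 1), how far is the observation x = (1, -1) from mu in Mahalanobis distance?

Step 1 — centre the observation: (x - mu) = (-1, -2).

Step 2 — invert Sigma. det(Sigma) = 6·3 - (1)² = 17.
  Sigma^{-1} = (1/det) · [[d, -b], [-b, a]] = [[0.1765, -0.0588],
 [-0.0588, 0.3529]].

Step 3 — form the quadratic (x - mu)^T · Sigma^{-1} · (x - mu):
  Sigma^{-1} · (x - mu) = (-0.0588, -0.6471).
  (x - mu)^T · [Sigma^{-1} · (x - mu)] = (-1)·(-0.0588) + (-2)·(-0.6471) = 1.3529.

Step 4 — take square root: d = √(1.3529) ≈ 1.1632.

d(x, mu) = √(1.3529) ≈ 1.1632


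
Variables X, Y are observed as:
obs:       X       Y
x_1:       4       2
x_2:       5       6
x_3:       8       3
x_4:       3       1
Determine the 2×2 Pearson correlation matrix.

Step 1 — column means:
  mean(X) = (4 + 5 + 8 + 3) / 4 = 20/4 = 5
  mean(Y) = (2 + 6 + 3 + 1) / 4 = 12/4 = 3

Step 2 — sample variances and covariances s[i,j] = (1/(n-1)) · Σ_k (x_{k,i} - mean_i) · (x_{k,j} - mean_j), with n-1 = 3:
  s[X,X] = ((-1)·(-1) + (0)·(0) + (3)·(3) + (-2)·(-2)) / 3 = 14/3 = 4.6667
  s[X,Y] = ((-1)·(-1) + (0)·(3) + (3)·(0) + (-2)·(-2)) / 3 = 5/3 = 1.6667
  s[Y,Y] = ((-1)·(-1) + (3)·(3) + (0)·(0) + (-2)·(-2)) / 3 = 14/3 = 4.6667
  Sample standard deviations s_i = √(s[i,i]):
  s(X) = √(4.6667) = 2.1602
  s(Y) = √(4.6667) = 2.1602

Step 3 — r_{ij} = s_{ij} / (s_i · s_j):
  r[X,X] = 1 (diagonal).
  r[X,Y] = 1.6667 / (2.1602 · 2.1602) = 1.6667 / 4.6667 = 0.3571
  r[Y,Y] = 1 (diagonal).

R is symmetric with unit diagonal. Assembling:

R = [[1, 0.3571],
 [0.3571, 1]]


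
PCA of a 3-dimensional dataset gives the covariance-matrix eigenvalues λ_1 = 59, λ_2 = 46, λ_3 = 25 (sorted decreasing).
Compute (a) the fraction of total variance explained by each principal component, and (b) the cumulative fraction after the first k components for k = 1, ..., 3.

Step 1 — total variance = trace(Sigma) = Σ λ_i = 59 + 46 + 25 = 130.

Step 2 — fraction explained by component i = λ_i / Σ λ:
  PC1: 59/130 = 0.4538
  PC2: 46/130 = 0.3538
  PC3: 25/130 = 0.1923

Step 3 — cumulative fraction after k components = (λ_1 + ... + λ_k) / Σ λ:
  k = 1: 59/130 = 0.4538
  k = 2: (59 + 46)/130 = 105/130 = 0.8077
  k = 3: (59 + 46 + 25)/130 = 130/130 = 1

Summary (fraction, with percent):

explained: PC1 0.4538 (45.38%), PC2 0.3538 (35.38%), PC3 0.1923 (19.23%);  cumulative: 0.4538, 0.8077, 1


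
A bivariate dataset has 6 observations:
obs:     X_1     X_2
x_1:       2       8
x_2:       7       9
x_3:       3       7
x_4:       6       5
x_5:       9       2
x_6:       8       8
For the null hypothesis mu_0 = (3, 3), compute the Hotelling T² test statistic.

Step 1 — sample mean vector:
  mean(X_1) = (2 + 7 + 3 + 6 + 9 + 8) / 6 = 35/6 = 5.8333
  mean(X_2) = (8 + 9 + 7 + 5 + 2 + 8) / 6 = 39/6 = 6.5
  x̄ = (5.8333, 6.5),  deviation x̄ - mu_0 = (5.8333, 6.5) - (3, 3) = (2.8333, 3.5).

Step 2 — sample covariance matrix, S[i,j] = (1/(n-1)) · Σ_k (x_{k,i} - mean_i) · (x_{k,j} - mean_j), divisor n-1 = 5:
  S[X_1,X_1] = ((-3.8333)·(-3.8333) + (1.1667)·(1.1667) + (-2.8333)·(-2.8333) + (0.1667)·(0.1667) + (3.1667)·(3.1667) + (2.1667)·(2.1667)) / 5 = 38.8333/5 = 7.7667
  S[X_1,X_2] = ((-3.8333)·(1.5) + (1.1667)·(2.5) + (-2.8333)·(0.5) + (0.1667)·(-1.5) + (3.1667)·(-4.5) + (2.1667)·(1.5)) / 5 = -15.5/5 = -3.1
  S[X_2,X_2] = ((1.5)·(1.5) + (2.5)·(2.5) + (0.5)·(0.5) + (-1.5)·(-1.5) + (-4.5)·(-4.5) + (1.5)·(1.5)) / 5 = 33.5/5 = 6.7
  S = [[7.7667, -3.1],
 [-3.1, 6.7]].

Step 3 — invert S. det(S) = 7.7667·6.7 - (-3.1)² = 42.4267.
  S^{-1} = (1/det) · [[d, -b], [-b, a]] = [[0.1579, 0.0731],
 [0.0731, 0.1831]].

Step 4 — quadratic form (x̄ - mu_0)^T · S^{-1} · (x̄ - mu_0):
  S^{-1} · (x̄ - mu_0) = (0.7032, 0.8477),
  (x̄ - mu_0)^T · [...] = (2.8333)·(0.7032) + (3.5)·(0.8477) = 4.9594.

Step 5 — scale by n: T² = 6 · 4.9594 = 29.7564.

T² ≈ 29.7564


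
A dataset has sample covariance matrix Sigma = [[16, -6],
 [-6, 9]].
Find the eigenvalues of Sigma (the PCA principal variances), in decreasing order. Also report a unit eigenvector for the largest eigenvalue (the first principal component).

Step 1 — characteristic polynomial of 2×2 Sigma:
  det(Sigma - λI) = λ² - trace · λ + det = 0.
  trace = 16 + 9 = 25, det = 16·9 - (-6)² = 108.
Step 2 — discriminant:
  Δ = trace² - 4·det = 625 - 432 = 193.
Step 3 — eigenvalues:
  λ = (trace ± √Δ)/2 = (25 ± 13.8924)/2,
  λ_1 = 19.4462,  λ_2 = 5.5538.

Step 4 — unit eigenvector for λ_1: solve (Sigma - λ_1 I)v = 0. First row:
  (16 - 19.4462)·v_x + (-6)·v_y = 0, i.e. (-3.4462)·v_x + (-6)·v_y = 0,
  so v ∝ (b, λ_1 - a) = (-6, 3.4462); multiply by -1 so the first entry is positive: u = (6, -3.4462).
  ||u|| = √((6)² + (-3.4462)²) = √(47.8764) ≈ 6.9193,
  v_1 = u/||u|| ≈ (0.8671, -0.4981) (||v_1|| = 1).

λ_1 = 19.4462,  λ_2 = 5.5538;  v_1 ≈ (0.8671, -0.4981)


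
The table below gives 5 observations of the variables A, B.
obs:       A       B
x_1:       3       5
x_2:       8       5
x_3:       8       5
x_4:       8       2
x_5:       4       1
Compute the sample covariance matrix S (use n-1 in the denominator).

Step 1 — column means:
  mean(A) = (3 + 8 + 8 + 8 + 4) / 5 = 31/5 = 6.2
  mean(B) = (5 + 5 + 5 + 2 + 1) / 5 = 18/5 = 3.6

Step 2 — sample covariance S[i,j] = (1/(n-1)) · Σ_k (x_{k,i} - mean_i) · (x_{k,j} - mean_j), with n-1 = 4.
  S[A,A] = ((-3.2)·(-3.2) + (1.8)·(1.8) + (1.8)·(1.8) + (1.8)·(1.8) + (-2.2)·(-2.2)) / 4 = 24.8/4 = 6.2
  S[A,B] = ((-3.2)·(1.4) + (1.8)·(1.4) + (1.8)·(1.4) + (1.8)·(-1.6) + (-2.2)·(-2.6)) / 4 = 3.4/4 = 0.85
  S[B,B] = ((1.4)·(1.4) + (1.4)·(1.4) + (1.4)·(1.4) + (-1.6)·(-1.6) + (-2.6)·(-2.6)) / 4 = 15.2/4 = 3.8

S is symmetric (S[j,i] = S[i,j]). Assembling:

S = [[6.2, 0.85],
 [0.85, 3.8]]


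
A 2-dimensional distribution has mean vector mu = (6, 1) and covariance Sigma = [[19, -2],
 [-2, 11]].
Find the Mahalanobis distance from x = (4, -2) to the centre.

Step 1 — centre the observation: (x - mu) = (-2, -3).

Step 2 — invert Sigma. det(Sigma) = 19·11 - (-2)² = 205.
  Sigma^{-1} = (1/det) · [[d, -b], [-b, a]] = [[0.0537, 0.0098],
 [0.0098, 0.0927]].

Step 3 — form the quadratic (x - mu)^T · Sigma^{-1} · (x - mu):
  Sigma^{-1} · (x - mu) = (-0.1366, -0.2976).
  (x - mu)^T · [Sigma^{-1} · (x - mu)] = (-2)·(-0.1366) + (-3)·(-0.2976) = 1.1659.

Step 4 — take square root: d = √(1.1659) ≈ 1.0797.

d(x, mu) = √(1.1659) ≈ 1.0797


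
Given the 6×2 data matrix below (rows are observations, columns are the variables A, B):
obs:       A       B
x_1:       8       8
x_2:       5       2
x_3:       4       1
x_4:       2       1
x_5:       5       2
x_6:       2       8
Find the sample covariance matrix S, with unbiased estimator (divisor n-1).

Step 1 — column means:
  mean(A) = (8 + 5 + 4 + 2 + 5 + 2) / 6 = 26/6 = 4.3333
  mean(B) = (8 + 2 + 1 + 1 + 2 + 8) / 6 = 22/6 = 3.6667

Step 2 — sample covariance S[i,j] = (1/(n-1)) · Σ_k (x_{k,i} - mean_i) · (x_{k,j} - mean_j), with n-1 = 5.
  S[A,A] = ((3.6667)·(3.6667) + (0.6667)·(0.6667) + (-0.3333)·(-0.3333) + (-2.3333)·(-2.3333) + (0.6667)·(0.6667) + (-2.3333)·(-2.3333)) / 5 = 25.3333/5 = 5.0667
  S[A,B] = ((3.6667)·(4.3333) + (0.6667)·(-1.6667) + (-0.3333)·(-2.6667) + (-2.3333)·(-2.6667) + (0.6667)·(-1.6667) + (-2.3333)·(4.3333)) / 5 = 10.6667/5 = 2.1333
  S[B,B] = ((4.3333)·(4.3333) + (-1.6667)·(-1.6667) + (-2.6667)·(-2.6667) + (-2.6667)·(-2.6667) + (-1.6667)·(-1.6667) + (4.3333)·(4.3333)) / 5 = 57.3333/5 = 11.4667

S is symmetric (S[j,i] = S[i,j]). Assembling:

S = [[5.0667, 2.1333],
 [2.1333, 11.4667]]


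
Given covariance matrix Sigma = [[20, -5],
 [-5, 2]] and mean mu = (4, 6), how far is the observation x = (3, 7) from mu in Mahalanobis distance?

Step 1 — centre the observation: (x - mu) = (-1, 1).

Step 2 — invert Sigma. det(Sigma) = 20·2 - (-5)² = 15.
  Sigma^{-1} = (1/det) · [[d, -b], [-b, a]] = [[0.1333, 0.3333],
 [0.3333, 1.3333]].

Step 3 — form the quadratic (x - mu)^T · Sigma^{-1} · (x - mu):
  Sigma^{-1} · (x - mu) = (0.2, 1).
  (x - mu)^T · [Sigma^{-1} · (x - mu)] = (-1)·(0.2) + (1)·(1) = 0.8.

Step 4 — take square root: d = √(0.8) ≈ 0.8944.

d(x, mu) = √(0.8) ≈ 0.8944


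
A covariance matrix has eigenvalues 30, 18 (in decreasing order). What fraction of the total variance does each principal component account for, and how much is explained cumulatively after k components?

Step 1 — total variance = trace(Sigma) = Σ λ_i = 30 + 18 = 48.

Step 2 — fraction explained by component i = λ_i / Σ λ:
  PC1: 30/48 = 0.625
  PC2: 18/48 = 0.375

Step 3 — cumulative fraction after k components = (λ_1 + ... + λ_k) / Σ λ:
  k = 1: 30/48 = 0.625
  k = 2: (30 + 18)/48 = 48/48 = 1

Summary (fraction, with percent):

explained: PC1 0.625 (62.5%), PC2 0.375 (37.5%);  cumulative: 0.625, 1


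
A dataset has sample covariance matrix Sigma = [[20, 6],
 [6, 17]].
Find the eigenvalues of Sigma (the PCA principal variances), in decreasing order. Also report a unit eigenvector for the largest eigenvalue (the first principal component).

Step 1 — characteristic polynomial of 2×2 Sigma:
  det(Sigma - λI) = λ² - trace · λ + det = 0.
  trace = 20 + 17 = 37, det = 20·17 - (6)² = 304.
Step 2 — discriminant:
  Δ = trace² - 4·det = 1369 - 1216 = 153.
Step 3 — eigenvalues:
  λ = (trace ± √Δ)/2 = (37 ± 12.3693)/2,
  λ_1 = 24.6847,  λ_2 = 12.3153.

Step 4 — unit eigenvector for λ_1: solve (Sigma - λ_1 I)v = 0. First row:
  (20 - 24.6847)·v_x + (6)·v_y = 0, i.e. (-4.6847)·v_x + (6)·v_y = 0,
  so v ∝ (b, λ_1 - a) = (6, 4.6847) = u.
  ||u|| = √((6)² + (4.6847)²) = √(57.946) ≈ 7.6122,
  v_1 = u/||u|| ≈ (0.7882, 0.6154) (||v_1|| = 1).

λ_1 = 24.6847,  λ_2 = 12.3153;  v_1 ≈ (0.7882, 0.6154)


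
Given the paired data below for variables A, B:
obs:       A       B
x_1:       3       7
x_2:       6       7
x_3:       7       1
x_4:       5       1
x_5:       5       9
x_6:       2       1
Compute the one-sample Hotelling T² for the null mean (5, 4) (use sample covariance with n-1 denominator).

Step 1 — sample mean vector:
  mean(A) = (3 + 6 + 7 + 5 + 5 + 2) / 6 = 28/6 = 4.6667
  mean(B) = (7 + 7 + 1 + 1 + 9 + 1) / 6 = 26/6 = 4.3333
  x̄ = (4.6667, 4.3333),  deviation x̄ - mu_0 = (4.6667, 4.3333) - (5, 4) = (-0.3333, 0.3333).

Step 2 — sample covariance matrix, S[i,j] = (1/(n-1)) · Σ_k (x_{k,i} - mean_i) · (x_{k,j} - mean_j), divisor n-1 = 5:
  S[A,A] = ((-1.6667)·(-1.6667) + (1.3333)·(1.3333) + (2.3333)·(2.3333) + (0.3333)·(0.3333) + (0.3333)·(0.3333) + (-2.6667)·(-2.6667)) / 5 = 17.3333/5 = 3.4667
  S[A,B] = ((-1.6667)·(2.6667) + (1.3333)·(2.6667) + (2.3333)·(-3.3333) + (0.3333)·(-3.3333) + (0.3333)·(4.6667) + (-2.6667)·(-3.3333)) / 5 = 0.6667/5 = 0.1333
  S[B,B] = ((2.6667)·(2.6667) + (2.6667)·(2.6667) + (-3.3333)·(-3.3333) + (-3.3333)·(-3.3333) + (4.6667)·(4.6667) + (-3.3333)·(-3.3333)) / 5 = 69.3333/5 = 13.8667
  S = [[3.4667, 0.1333],
 [0.1333, 13.8667]].

Step 3 — invert S. det(S) = 3.4667·13.8667 - (0.1333)² = 48.0533.
  S^{-1} = (1/det) · [[d, -b], [-b, a]] = [[0.2886, -0.0028],
 [-0.0028, 0.0721]].

Step 4 — quadratic form (x̄ - mu_0)^T · S^{-1} · (x̄ - mu_0):
  S^{-1} · (x̄ - mu_0) = (-0.0971, 0.025),
  (x̄ - mu_0)^T · [...] = (-0.3333)·(-0.0971) + (0.3333)·(0.025) = 0.0407.

Step 5 — scale by n: T² = 6 · 0.0407 = 0.2442.

T² ≈ 0.2442


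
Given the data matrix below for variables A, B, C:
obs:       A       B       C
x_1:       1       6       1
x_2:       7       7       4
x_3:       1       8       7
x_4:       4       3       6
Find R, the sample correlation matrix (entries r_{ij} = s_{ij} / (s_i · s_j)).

Step 1 — column means:
  mean(A) = (1 + 7 + 1 + 4) / 4 = 13/4 = 3.25
  mean(B) = (6 + 7 + 8 + 3) / 4 = 24/4 = 6
  mean(C) = (1 + 4 + 7 + 6) / 4 = 18/4 = 4.5

Step 2 — sample variances and covariances s[i,j] = (1/(n-1)) · Σ_k (x_{k,i} - mean_i) · (x_{k,j} - mean_j), with n-1 = 3:
  s[A,A] = ((-2.25)·(-2.25) + (3.75)·(3.75) + (-2.25)·(-2.25) + (0.75)·(0.75)) / 3 = 24.75/3 = 8.25
  s[A,B] = ((-2.25)·(0) + (3.75)·(1) + (-2.25)·(2) + (0.75)·(-3)) / 3 = -3/3 = -1
  s[A,C] = ((-2.25)·(-3.5) + (3.75)·(-0.5) + (-2.25)·(2.5) + (0.75)·(1.5)) / 3 = 1.5/3 = 0.5
  s[B,B] = ((0)·(0) + (1)·(1) + (2)·(2) + (-3)·(-3)) / 3 = 14/3 = 4.6667
  s[B,C] = ((0)·(-3.5) + (1)·(-0.5) + (2)·(2.5) + (-3)·(1.5)) / 3 = 0/3 = 0
  s[C,C] = ((-3.5)·(-3.5) + (-0.5)·(-0.5) + (2.5)·(2.5) + (1.5)·(1.5)) / 3 = 21/3 = 7
  Sample standard deviations s_i = √(s[i,i]):
  s(A) = √(8.25) = 2.8723
  s(B) = √(4.6667) = 2.1602
  s(C) = √(7) = 2.6458

Step 3 — r_{ij} = s_{ij} / (s_i · s_j):
  r[A,A] = 1 (diagonal).
  r[A,B] = -1 / (2.8723 · 2.1602) = -1 / 6.2048 = -0.1612
  r[A,C] = 0.5 / (2.8723 · 2.6458) = 0.5 / 7.5993 = 0.0658
  r[B,B] = 1 (diagonal).
  r[B,C] = 0 / (2.1602 · 2.6458) = 0 / 5.7155 = 0
  r[C,C] = 1 (diagonal).

R is symmetric with unit diagonal. Assembling:

R = [[1, -0.1612, 0.0658],
 [-0.1612, 1, 0],
 [0.0658, 0, 1]]


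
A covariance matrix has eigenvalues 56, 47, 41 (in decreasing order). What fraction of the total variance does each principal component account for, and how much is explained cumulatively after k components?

Step 1 — total variance = trace(Sigma) = Σ λ_i = 56 + 47 + 41 = 144.

Step 2 — fraction explained by component i = λ_i / Σ λ:
  PC1: 56/144 = 0.3889
  PC2: 47/144 = 0.3264
  PC3: 41/144 = 0.2847

Step 3 — cumulative fraction after k components = (λ_1 + ... + λ_k) / Σ λ:
  k = 1: 56/144 = 0.3889
  k = 2: (56 + 47)/144 = 103/144 = 0.7153
  k = 3: (56 + 47 + 41)/144 = 144/144 = 1

Summary (fraction, with percent):

explained: PC1 0.3889 (38.89%), PC2 0.3264 (32.64%), PC3 0.2847 (28.47%);  cumulative: 0.3889, 0.7153, 1


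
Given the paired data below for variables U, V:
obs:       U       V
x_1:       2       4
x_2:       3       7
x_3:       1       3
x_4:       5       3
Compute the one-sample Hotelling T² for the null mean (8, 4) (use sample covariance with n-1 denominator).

Step 1 — sample mean vector:
  mean(U) = (2 + 3 + 1 + 5) / 4 = 11/4 = 2.75
  mean(V) = (4 + 7 + 3 + 3) / 4 = 17/4 = 4.25
  x̄ = (2.75, 4.25),  deviation x̄ - mu_0 = (2.75, 4.25) - (8, 4) = (-5.25, 0.25).

Step 2 — sample covariance matrix, S[i,j] = (1/(n-1)) · Σ_k (x_{k,i} - mean_i) · (x_{k,j} - mean_j), divisor n-1 = 3:
  S[U,U] = ((-0.75)·(-0.75) + (0.25)·(0.25) + (-1.75)·(-1.75) + (2.25)·(2.25)) / 3 = 8.75/3 = 2.9167
  S[U,V] = ((-0.75)·(-0.25) + (0.25)·(2.75) + (-1.75)·(-1.25) + (2.25)·(-1.25)) / 3 = 0.25/3 = 0.0833
  S[V,V] = ((-0.25)·(-0.25) + (2.75)·(2.75) + (-1.25)·(-1.25) + (-1.25)·(-1.25)) / 3 = 10.75/3 = 3.5833
  S = [[2.9167, 0.0833],
 [0.0833, 3.5833]].

Step 3 — invert S. det(S) = 2.9167·3.5833 - (0.0833)² = 10.4444.
  S^{-1} = (1/det) · [[d, -b], [-b, a]] = [[0.3431, -0.008],
 [-0.008, 0.2793]].

Step 4 — quadratic form (x̄ - mu_0)^T · S^{-1} · (x̄ - mu_0):
  S^{-1} · (x̄ - mu_0) = (-1.8032, 0.1117),
  (x̄ - mu_0)^T · [...] = (-5.25)·(-1.8032) + (0.25)·(0.1117) = 9.4947.

Step 5 — scale by n: T² = 4 · 9.4947 = 37.9787.

T² ≈ 37.9787


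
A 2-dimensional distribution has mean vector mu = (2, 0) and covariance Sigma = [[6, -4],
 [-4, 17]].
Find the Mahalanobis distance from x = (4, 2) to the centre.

Step 1 — centre the observation: (x - mu) = (2, 2).

Step 2 — invert Sigma. det(Sigma) = 6·17 - (-4)² = 86.
  Sigma^{-1} = (1/det) · [[d, -b], [-b, a]] = [[0.1977, 0.0465],
 [0.0465, 0.0698]].

Step 3 — form the quadratic (x - mu)^T · Sigma^{-1} · (x - mu):
  Sigma^{-1} · (x - mu) = (0.4884, 0.2326).
  (x - mu)^T · [Sigma^{-1} · (x - mu)] = (2)·(0.4884) + (2)·(0.2326) = 1.4419.

Step 4 — take square root: d = √(1.4419) ≈ 1.2008.

d(x, mu) = √(1.4419) ≈ 1.2008


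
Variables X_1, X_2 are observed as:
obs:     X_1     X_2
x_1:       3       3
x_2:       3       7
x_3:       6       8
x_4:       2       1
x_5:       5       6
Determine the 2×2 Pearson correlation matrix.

Step 1 — column means:
  mean(X_1) = (3 + 3 + 6 + 2 + 5) / 5 = 19/5 = 3.8
  mean(X_2) = (3 + 7 + 8 + 1 + 6) / 5 = 25/5 = 5

Step 2 — sample variances and covariances s[i,j] = (1/(n-1)) · Σ_k (x_{k,i} - mean_i) · (x_{k,j} - mean_j), with n-1 = 4:
  s[X_1,X_1] = ((-0.8)·(-0.8) + (-0.8)·(-0.8) + (2.2)·(2.2) + (-1.8)·(-1.8) + (1.2)·(1.2)) / 4 = 10.8/4 = 2.7
  s[X_1,X_2] = ((-0.8)·(-2) + (-0.8)·(2) + (2.2)·(3) + (-1.8)·(-4) + (1.2)·(1)) / 4 = 15/4 = 3.75
  s[X_2,X_2] = ((-2)·(-2) + (2)·(2) + (3)·(3) + (-4)·(-4) + (1)·(1)) / 4 = 34/4 = 8.5
  Sample standard deviations s_i = √(s[i,i]):
  s(X_1) = √(2.7) = 1.6432
  s(X_2) = √(8.5) = 2.9155

Step 3 — r_{ij} = s_{ij} / (s_i · s_j):
  r[X_1,X_1] = 1 (diagonal).
  r[X_1,X_2] = 3.75 / (1.6432 · 2.9155) = 3.75 / 4.7906 = 0.7828
  r[X_2,X_2] = 1 (diagonal).

R is symmetric with unit diagonal. Assembling:

R = [[1, 0.7828],
 [0.7828, 1]]


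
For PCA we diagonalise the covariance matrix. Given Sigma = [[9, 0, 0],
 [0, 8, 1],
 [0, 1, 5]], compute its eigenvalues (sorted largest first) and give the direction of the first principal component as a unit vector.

Step 1 — characteristic polynomial p(λ) = det(λI - Sigma) = λ³ - tr·λ² + c_1·λ - det, where tr = trace, c_1 = sum of the principal 2×2 minors, det = det(Sigma):
  tr = 9 + 8 + 5 = 22,
  c_1 = (9·8 - (0)²) + (9·5 - (0)²) + (8·5 - (1)²) = 72 + 45 + 39 = 156,
  det = 9·(8·5 - (1)²) - (0)·((0)·5 - (1)·(0)) + (0)·((0)·(1) - 8·(0)) = 9·(39) - (0)·(0) + (0)·(0) = 351.
  So p(λ) = λ³ - 22λ² + 156λ - 351.
Step 2 — look for an integer root (rational root theorem: any rational root is an integer divisor of 351). Testing λ = 9:
  p(9) = 729 - 1782 + 1404 - 351 = 0  ✓
  Dividing out (λ - 9): p(λ) = (λ - 9)(λ² - 13λ + 39).
Step 3 — remaining eigenvalues from the quadratic λ² - 13λ + 39 = 0:
  Δ = 13² - 4·39 = 169 - 156 = 13,  λ = (13 ± √13)/2 = (13 ± 3.6056)/2 ≈ 8.3028 or 4.6972.
  Sorted: λ_1 = 9,  λ_2 = 8.3028,  λ_3 = 4.6972  (check: sum = 22 = tr ✓).

Step 4 — unit eigenvector for λ_1 = 9: v spans the null space of (Sigma - λ_1 I), whose rows are
  r_1 = (0, 0, 0),  r_2 = (0, -1, 1),  r_3 = (0, 1, -4).
  v is orthogonal to every row, so take v ∝ r_2 × r_3 = ((-1)·(-4) - (1)·(1), (1)·(0) - (0)·(-4), (0)·(1) - (-1)·(0)) = (3, 0, 0).
  Rescale (divide by 3): u = (1, 0, 0).
  ||u|| = √((1)² + (0)² + (0)²) = √(1) = 1,  v_1 = u/||u|| ≈ (1, 0, 0) (||v_1|| = 1).

λ_1 = 9,  λ_2 = 8.3028,  λ_3 = 4.6972;  v_1 ≈ (1, 0, 0)


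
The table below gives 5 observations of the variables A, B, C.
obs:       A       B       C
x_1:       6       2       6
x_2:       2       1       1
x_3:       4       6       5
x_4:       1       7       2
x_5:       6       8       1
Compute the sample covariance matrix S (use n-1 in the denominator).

Step 1 — column means:
  mean(A) = (6 + 2 + 4 + 1 + 6) / 5 = 19/5 = 3.8
  mean(B) = (2 + 1 + 6 + 7 + 8) / 5 = 24/5 = 4.8
  mean(C) = (6 + 1 + 5 + 2 + 1) / 5 = 15/5 = 3

Step 2 — sample covariance S[i,j] = (1/(n-1)) · Σ_k (x_{k,i} - mean_i) · (x_{k,j} - mean_j), with n-1 = 4.
  S[A,A] = ((2.2)·(2.2) + (-1.8)·(-1.8) + (0.2)·(0.2) + (-2.8)·(-2.8) + (2.2)·(2.2)) / 4 = 20.8/4 = 5.2
  S[A,B] = ((2.2)·(-2.8) + (-1.8)·(-3.8) + (0.2)·(1.2) + (-2.8)·(2.2) + (2.2)·(3.2)) / 4 = 1.8/4 = 0.45
  S[A,C] = ((2.2)·(3) + (-1.8)·(-2) + (0.2)·(2) + (-2.8)·(-1) + (2.2)·(-2)) / 4 = 9/4 = 2.25
  S[B,B] = ((-2.8)·(-2.8) + (-3.8)·(-3.8) + (1.2)·(1.2) + (2.2)·(2.2) + (3.2)·(3.2)) / 4 = 38.8/4 = 9.7
  S[B,C] = ((-2.8)·(3) + (-3.8)·(-2) + (1.2)·(2) + (2.2)·(-1) + (3.2)·(-2)) / 4 = -7/4 = -1.75
  S[C,C] = ((3)·(3) + (-2)·(-2) + (2)·(2) + (-1)·(-1) + (-2)·(-2)) / 4 = 22/4 = 5.5

S is symmetric (S[j,i] = S[i,j]). Assembling:

S = [[5.2, 0.45, 2.25],
 [0.45, 9.7, -1.75],
 [2.25, -1.75, 5.5]]


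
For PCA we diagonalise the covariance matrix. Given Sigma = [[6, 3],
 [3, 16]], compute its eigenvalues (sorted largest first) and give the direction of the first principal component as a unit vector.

Step 1 — characteristic polynomial of 2×2 Sigma:
  det(Sigma - λI) = λ² - trace · λ + det = 0.
  trace = 6 + 16 = 22, det = 6·16 - (3)² = 87.
Step 2 — discriminant:
  Δ = trace² - 4·det = 484 - 348 = 136.
Step 3 — eigenvalues:
  λ = (trace ± √Δ)/2 = (22 ± 11.6619)/2,
  λ_1 = 16.831,  λ_2 = 5.169.

Step 4 — unit eigenvector for λ_1: solve (Sigma - λ_1 I)v = 0. First row:
  (6 - 16.831)·v_x + (3)·v_y = 0, i.e. (-10.831)·v_x + (3)·v_y = 0,
  so v ∝ (b, λ_1 - a) = (3, 10.831) = u.
  ||u|| = √((3)² + (10.831)²) = √(126.3095) ≈ 11.2388,
  v_1 = u/||u|| ≈ (0.2669, 0.9637) (||v_1|| = 1).

λ_1 = 16.831,  λ_2 = 5.169;  v_1 ≈ (0.2669, 0.9637)


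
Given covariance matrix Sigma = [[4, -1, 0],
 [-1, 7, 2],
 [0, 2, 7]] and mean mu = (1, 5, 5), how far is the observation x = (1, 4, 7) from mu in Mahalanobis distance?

Step 1 — centre the observation: (x - mu) = (0, -1, 2).

Step 2 — invert Sigma (cofactor / det for 3×3, or solve directly):
  Sigma^{-1} = [[0.2601, 0.0405, -0.0116],
 [0.0405, 0.1618, -0.0462],
 [-0.0116, -0.0462, 0.1561]].

Step 3 — form the quadratic (x - mu)^T · Sigma^{-1} · (x - mu):
  Sigma^{-1} · (x - mu) = (-0.0636, -0.2543, 0.3584).
  (x - mu)^T · [Sigma^{-1} · (x - mu)] = (0)·(-0.0636) + (-1)·(-0.2543) + (2)·(0.3584) = 0.9711.

Step 4 — take square root: d = √(0.9711) ≈ 0.9854.

d(x, mu) = √(0.9711) ≈ 0.9854


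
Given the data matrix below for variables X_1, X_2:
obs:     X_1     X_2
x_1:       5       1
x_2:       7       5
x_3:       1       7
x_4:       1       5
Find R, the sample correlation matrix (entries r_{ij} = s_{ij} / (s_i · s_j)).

Step 1 — column means:
  mean(X_1) = (5 + 7 + 1 + 1) / 4 = 14/4 = 3.5
  mean(X_2) = (1 + 5 + 7 + 5) / 4 = 18/4 = 4.5

Step 2 — sample variances and covariances s[i,j] = (1/(n-1)) · Σ_k (x_{k,i} - mean_i) · (x_{k,j} - mean_j), with n-1 = 3:
  s[X_1,X_1] = ((1.5)·(1.5) + (3.5)·(3.5) + (-2.5)·(-2.5) + (-2.5)·(-2.5)) / 3 = 27/3 = 9
  s[X_1,X_2] = ((1.5)·(-3.5) + (3.5)·(0.5) + (-2.5)·(2.5) + (-2.5)·(0.5)) / 3 = -11/3 = -3.6667
  s[X_2,X_2] = ((-3.5)·(-3.5) + (0.5)·(0.5) + (2.5)·(2.5) + (0.5)·(0.5)) / 3 = 19/3 = 6.3333
  Sample standard deviations s_i = √(s[i,i]):
  s(X_1) = √(9) = 3
  s(X_2) = √(6.3333) = 2.5166

Step 3 — r_{ij} = s_{ij} / (s_i · s_j):
  r[X_1,X_1] = 1 (diagonal).
  r[X_1,X_2] = -3.6667 / (3 · 2.5166) = -3.6667 / 7.5498 = -0.4857
  r[X_2,X_2] = 1 (diagonal).

R is symmetric with unit diagonal. Assembling:

R = [[1, -0.4857],
 [-0.4857, 1]]


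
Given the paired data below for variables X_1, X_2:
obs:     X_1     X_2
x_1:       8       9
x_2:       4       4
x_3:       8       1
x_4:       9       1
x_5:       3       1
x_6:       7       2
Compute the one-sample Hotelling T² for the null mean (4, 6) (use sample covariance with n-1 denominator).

Step 1 — sample mean vector:
  mean(X_1) = (8 + 4 + 8 + 9 + 3 + 7) / 6 = 39/6 = 6.5
  mean(X_2) = (9 + 4 + 1 + 1 + 1 + 2) / 6 = 18/6 = 3
  x̄ = (6.5, 3),  deviation x̄ - mu_0 = (6.5, 3) - (4, 6) = (2.5, -3).

Step 2 — sample covariance matrix, S[i,j] = (1/(n-1)) · Σ_k (x_{k,i} - mean_i) · (x_{k,j} - mean_j), divisor n-1 = 5:
  S[X_1,X_1] = ((1.5)·(1.5) + (-2.5)·(-2.5) + (1.5)·(1.5) + (2.5)·(2.5) + (-3.5)·(-3.5) + (0.5)·(0.5)) / 5 = 29.5/5 = 5.9
  S[X_1,X_2] = ((1.5)·(6) + (-2.5)·(1) + (1.5)·(-2) + (2.5)·(-2) + (-3.5)·(-2) + (0.5)·(-1)) / 5 = 5/5 = 1
  S[X_2,X_2] = ((6)·(6) + (1)·(1) + (-2)·(-2) + (-2)·(-2) + (-2)·(-2) + (-1)·(-1)) / 5 = 50/5 = 10
  S = [[5.9, 1],
 [1, 10]].

Step 3 — invert S. det(S) = 5.9·10 - (1)² = 58.
  S^{-1} = (1/det) · [[d, -b], [-b, a]] = [[0.1724, -0.0172],
 [-0.0172, 0.1017]].

Step 4 — quadratic form (x̄ - mu_0)^T · S^{-1} · (x̄ - mu_0):
  S^{-1} · (x̄ - mu_0) = (0.4828, -0.3483),
  (x̄ - mu_0)^T · [...] = (2.5)·(0.4828) + (-3)·(-0.3483) = 2.2517.

Step 5 — scale by n: T² = 6 · 2.2517 = 13.5103.

T² ≈ 13.5103


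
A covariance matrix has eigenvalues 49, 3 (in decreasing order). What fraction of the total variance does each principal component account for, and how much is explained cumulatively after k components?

Step 1 — total variance = trace(Sigma) = Σ λ_i = 49 + 3 = 52.

Step 2 — fraction explained by component i = λ_i / Σ λ:
  PC1: 49/52 = 0.9423
  PC2: 3/52 = 0.0577

Step 3 — cumulative fraction after k components = (λ_1 + ... + λ_k) / Σ λ:
  k = 1: 49/52 = 0.9423
  k = 2: (49 + 3)/52 = 52/52 = 1

Summary (fraction, with percent):

explained: PC1 0.9423 (94.23%), PC2 0.0577 (5.77%);  cumulative: 0.9423, 1


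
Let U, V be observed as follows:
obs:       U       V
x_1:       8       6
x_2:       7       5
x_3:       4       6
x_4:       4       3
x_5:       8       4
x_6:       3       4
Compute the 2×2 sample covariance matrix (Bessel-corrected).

Step 1 — column means:
  mean(U) = (8 + 7 + 4 + 4 + 8 + 3) / 6 = 34/6 = 5.6667
  mean(V) = (6 + 5 + 6 + 3 + 4 + 4) / 6 = 28/6 = 4.6667

Step 2 — sample covariance S[i,j] = (1/(n-1)) · Σ_k (x_{k,i} - mean_i) · (x_{k,j} - mean_j), with n-1 = 5.
  S[U,U] = ((2.3333)·(2.3333) + (1.3333)·(1.3333) + (-1.6667)·(-1.6667) + (-1.6667)·(-1.6667) + (2.3333)·(2.3333) + (-2.6667)·(-2.6667)) / 5 = 25.3333/5 = 5.0667
  S[U,V] = ((2.3333)·(1.3333) + (1.3333)·(0.3333) + (-1.6667)·(1.3333) + (-1.6667)·(-1.6667) + (2.3333)·(-0.6667) + (-2.6667)·(-0.6667)) / 5 = 4.3333/5 = 0.8667
  S[V,V] = ((1.3333)·(1.3333) + (0.3333)·(0.3333) + (1.3333)·(1.3333) + (-1.6667)·(-1.6667) + (-0.6667)·(-0.6667) + (-0.6667)·(-0.6667)) / 5 = 7.3333/5 = 1.4667

S is symmetric (S[j,i] = S[i,j]). Assembling:

S = [[5.0667, 0.8667],
 [0.8667, 1.4667]]


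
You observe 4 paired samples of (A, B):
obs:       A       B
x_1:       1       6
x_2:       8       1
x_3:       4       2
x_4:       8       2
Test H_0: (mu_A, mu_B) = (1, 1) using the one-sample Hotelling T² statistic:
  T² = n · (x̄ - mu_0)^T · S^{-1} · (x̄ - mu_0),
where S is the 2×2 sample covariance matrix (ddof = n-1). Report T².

Step 1 — sample mean vector:
  mean(A) = (1 + 8 + 4 + 8) / 4 = 21/4 = 5.25
  mean(B) = (6 + 1 + 2 + 2) / 4 = 11/4 = 2.75
  x̄ = (5.25, 2.75),  deviation x̄ - mu_0 = (5.25, 2.75) - (1, 1) = (4.25, 1.75).

Step 2 — sample covariance matrix, S[i,j] = (1/(n-1)) · Σ_k (x_{k,i} - mean_i) · (x_{k,j} - mean_j), divisor n-1 = 3:
  S[A,A] = ((-4.25)·(-4.25) + (2.75)·(2.75) + (-1.25)·(-1.25) + (2.75)·(2.75)) / 3 = 34.75/3 = 11.5833
  S[A,B] = ((-4.25)·(3.25) + (2.75)·(-1.75) + (-1.25)·(-0.75) + (2.75)·(-0.75)) / 3 = -19.75/3 = -6.5833
  S[B,B] = ((3.25)·(3.25) + (-1.75)·(-1.75) + (-0.75)·(-0.75) + (-0.75)·(-0.75)) / 3 = 14.75/3 = 4.9167
  S = [[11.5833, -6.5833],
 [-6.5833, 4.9167]].

Step 3 — invert S. det(S) = 11.5833·4.9167 - (-6.5833)² = 13.6111.
  S^{-1} = (1/det) · [[d, -b], [-b, a]] = [[0.3612, 0.4837],
 [0.4837, 0.851]].

Step 4 — quadratic form (x̄ - mu_0)^T · S^{-1} · (x̄ - mu_0):
  S^{-1} · (x̄ - mu_0) = (2.3816, 3.5449),
  (x̄ - mu_0)^T · [...] = (4.25)·(2.3816) + (1.75)·(3.5449) = 16.3255.

Step 5 — scale by n: T² = 4 · 16.3255 = 65.302.

T² ≈ 65.302


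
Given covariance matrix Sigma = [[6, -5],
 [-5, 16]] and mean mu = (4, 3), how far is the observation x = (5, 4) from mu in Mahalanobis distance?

Step 1 — centre the observation: (x - mu) = (1, 1).

Step 2 — invert Sigma. det(Sigma) = 6·16 - (-5)² = 71.
  Sigma^{-1} = (1/det) · [[d, -b], [-b, a]] = [[0.2254, 0.0704],
 [0.0704, 0.0845]].

Step 3 — form the quadratic (x - mu)^T · Sigma^{-1} · (x - mu):
  Sigma^{-1} · (x - mu) = (0.2958, 0.1549).
  (x - mu)^T · [Sigma^{-1} · (x - mu)] = (1)·(0.2958) + (1)·(0.1549) = 0.4507.

Step 4 — take square root: d = √(0.4507) ≈ 0.6713.

d(x, mu) = √(0.4507) ≈ 0.6713


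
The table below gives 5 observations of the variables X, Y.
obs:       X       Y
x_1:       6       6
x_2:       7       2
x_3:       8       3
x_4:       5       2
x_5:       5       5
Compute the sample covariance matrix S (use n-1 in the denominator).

Step 1 — column means:
  mean(X) = (6 + 7 + 8 + 5 + 5) / 5 = 31/5 = 6.2
  mean(Y) = (6 + 2 + 3 + 2 + 5) / 5 = 18/5 = 3.6

Step 2 — sample covariance S[i,j] = (1/(n-1)) · Σ_k (x_{k,i} - mean_i) · (x_{k,j} - mean_j), with n-1 = 4.
  S[X,X] = ((-0.2)·(-0.2) + (0.8)·(0.8) + (1.8)·(1.8) + (-1.2)·(-1.2) + (-1.2)·(-1.2)) / 4 = 6.8/4 = 1.7
  S[X,Y] = ((-0.2)·(2.4) + (0.8)·(-1.6) + (1.8)·(-0.6) + (-1.2)·(-1.6) + (-1.2)·(1.4)) / 4 = -2.6/4 = -0.65
  S[Y,Y] = ((2.4)·(2.4) + (-1.6)·(-1.6) + (-0.6)·(-0.6) + (-1.6)·(-1.6) + (1.4)·(1.4)) / 4 = 13.2/4 = 3.3

S is symmetric (S[j,i] = S[i,j]). Assembling:

S = [[1.7, -0.65],
 [-0.65, 3.3]]


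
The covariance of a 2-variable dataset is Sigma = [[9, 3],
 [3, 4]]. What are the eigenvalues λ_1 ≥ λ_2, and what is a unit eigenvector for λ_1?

Step 1 — characteristic polynomial of 2×2 Sigma:
  det(Sigma - λI) = λ² - trace · λ + det = 0.
  trace = 9 + 4 = 13, det = 9·4 - (3)² = 27.
Step 2 — discriminant:
  Δ = trace² - 4·det = 169 - 108 = 61.
Step 3 — eigenvalues:
  λ = (trace ± √Δ)/2 = (13 ± 7.8102)/2,
  λ_1 = 10.4051,  λ_2 = 2.5949.

Step 4 — unit eigenvector for λ_1: solve (Sigma - λ_1 I)v = 0. First row:
  (9 - 10.4051)·v_x + (3)·v_y = 0, i.e. (-1.4051)·v_x + (3)·v_y = 0,
  so v ∝ (b, λ_1 - a) = (3, 1.4051) = u.
  ||u|| = √((3)² + (1.4051)²) = √(10.9744) ≈ 3.3128,
  v_1 = u/||u|| ≈ (0.9056, 0.4242) (||v_1|| = 1).

λ_1 = 10.4051,  λ_2 = 2.5949;  v_1 ≈ (0.9056, 0.4242)


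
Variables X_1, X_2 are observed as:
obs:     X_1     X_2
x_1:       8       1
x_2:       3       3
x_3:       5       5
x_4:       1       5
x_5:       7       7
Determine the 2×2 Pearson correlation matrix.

Step 1 — column means:
  mean(X_1) = (8 + 3 + 5 + 1 + 7) / 5 = 24/5 = 4.8
  mean(X_2) = (1 + 3 + 5 + 5 + 7) / 5 = 21/5 = 4.2

Step 2 — sample variances and covariances s[i,j] = (1/(n-1)) · Σ_k (x_{k,i} - mean_i) · (x_{k,j} - mean_j), with n-1 = 4:
  s[X_1,X_1] = ((3.2)·(3.2) + (-1.8)·(-1.8) + (0.2)·(0.2) + (-3.8)·(-3.8) + (2.2)·(2.2)) / 4 = 32.8/4 = 8.2
  s[X_1,X_2] = ((3.2)·(-3.2) + (-1.8)·(-1.2) + (0.2)·(0.8) + (-3.8)·(0.8) + (2.2)·(2.8)) / 4 = -4.8/4 = -1.2
  s[X_2,X_2] = ((-3.2)·(-3.2) + (-1.2)·(-1.2) + (0.8)·(0.8) + (0.8)·(0.8) + (2.8)·(2.8)) / 4 = 20.8/4 = 5.2
  Sample standard deviations s_i = √(s[i,i]):
  s(X_1) = √(8.2) = 2.8636
  s(X_2) = √(5.2) = 2.2804

Step 3 — r_{ij} = s_{ij} / (s_i · s_j):
  r[X_1,X_1] = 1 (diagonal).
  r[X_1,X_2] = -1.2 / (2.8636 · 2.2804) = -1.2 / 6.5299 = -0.1838
  r[X_2,X_2] = 1 (diagonal).

R is symmetric with unit diagonal. Assembling:

R = [[1, -0.1838],
 [-0.1838, 1]]


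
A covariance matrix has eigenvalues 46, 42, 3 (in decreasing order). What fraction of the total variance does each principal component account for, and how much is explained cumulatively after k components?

Step 1 — total variance = trace(Sigma) = Σ λ_i = 46 + 42 + 3 = 91.

Step 2 — fraction explained by component i = λ_i / Σ λ:
  PC1: 46/91 = 0.5055
  PC2: 42/91 = 0.4615
  PC3: 3/91 = 0.033

Step 3 — cumulative fraction after k components = (λ_1 + ... + λ_k) / Σ λ:
  k = 1: 46/91 = 0.5055
  k = 2: (46 + 42)/91 = 88/91 = 0.967
  k = 3: (46 + 42 + 3)/91 = 91/91 = 1

Summary (fraction, with percent):

explained: PC1 0.5055 (50.55%), PC2 0.4615 (46.15%), PC3 0.033 (3.3%);  cumulative: 0.5055, 0.967, 1


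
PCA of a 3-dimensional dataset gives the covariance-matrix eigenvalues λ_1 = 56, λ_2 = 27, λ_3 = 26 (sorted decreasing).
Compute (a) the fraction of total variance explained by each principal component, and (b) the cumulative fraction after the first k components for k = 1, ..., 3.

Step 1 — total variance = trace(Sigma) = Σ λ_i = 56 + 27 + 26 = 109.

Step 2 — fraction explained by component i = λ_i / Σ λ:
  PC1: 56/109 = 0.5138
  PC2: 27/109 = 0.2477
  PC3: 26/109 = 0.2385

Step 3 — cumulative fraction after k components = (λ_1 + ... + λ_k) / Σ λ:
  k = 1: 56/109 = 0.5138
  k = 2: (56 + 27)/109 = 83/109 = 0.7615
  k = 3: (56 + 27 + 26)/109 = 109/109 = 1

Summary (fraction, with percent):

explained: PC1 0.5138 (51.38%), PC2 0.2477 (24.77%), PC3 0.2385 (23.85%);  cumulative: 0.5138, 0.7615, 1


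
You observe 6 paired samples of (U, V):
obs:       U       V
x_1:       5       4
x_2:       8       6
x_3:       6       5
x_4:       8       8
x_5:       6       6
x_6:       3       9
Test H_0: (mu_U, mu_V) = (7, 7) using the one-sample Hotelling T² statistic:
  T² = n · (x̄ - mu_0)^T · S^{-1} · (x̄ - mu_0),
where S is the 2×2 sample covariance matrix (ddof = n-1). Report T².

Step 1 — sample mean vector:
  mean(U) = (5 + 8 + 6 + 8 + 6 + 3) / 6 = 36/6 = 6
  mean(V) = (4 + 6 + 5 + 8 + 6 + 9) / 6 = 38/6 = 6.3333
  x̄ = (6, 6.3333),  deviation x̄ - mu_0 = (6, 6.3333) - (7, 7) = (-1, -0.6667).

Step 2 — sample covariance matrix, S[i,j] = (1/(n-1)) · Σ_k (x_{k,i} - mean_i) · (x_{k,j} - mean_j), divisor n-1 = 5:
  S[U,U] = ((-1)·(-1) + (2)·(2) + (0)·(0) + (2)·(2) + (0)·(0) + (-3)·(-3)) / 5 = 18/5 = 3.6
  S[U,V] = ((-1)·(-2.3333) + (2)·(-0.3333) + (0)·(-1.3333) + (2)·(1.6667) + (0)·(-0.3333) + (-3)·(2.6667)) / 5 = -3/5 = -0.6
  S[V,V] = ((-2.3333)·(-2.3333) + (-0.3333)·(-0.3333) + (-1.3333)·(-1.3333) + (1.6667)·(1.6667) + (-0.3333)·(-0.3333) + (2.6667)·(2.6667)) / 5 = 17.3333/5 = 3.4667
  S = [[3.6, -0.6],
 [-0.6, 3.4667]].

Step 3 — invert S. det(S) = 3.6·3.4667 - (-0.6)² = 12.12.
  S^{-1} = (1/det) · [[d, -b], [-b, a]] = [[0.286, 0.0495],
 [0.0495, 0.297]].

Step 4 — quadratic form (x̄ - mu_0)^T · S^{-1} · (x̄ - mu_0):
  S^{-1} · (x̄ - mu_0) = (-0.319, -0.2475),
  (x̄ - mu_0)^T · [...] = (-1)·(-0.319) + (-0.6667)·(-0.2475) = 0.484.

Step 5 — scale by n: T² = 6 · 0.484 = 2.9043.

T² ≈ 2.9043


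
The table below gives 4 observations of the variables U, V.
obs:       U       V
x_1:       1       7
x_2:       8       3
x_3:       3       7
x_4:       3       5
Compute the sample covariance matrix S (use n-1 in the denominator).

Step 1 — column means:
  mean(U) = (1 + 8 + 3 + 3) / 4 = 15/4 = 3.75
  mean(V) = (7 + 3 + 7 + 5) / 4 = 22/4 = 5.5

Step 2 — sample covariance S[i,j] = (1/(n-1)) · Σ_k (x_{k,i} - mean_i) · (x_{k,j} - mean_j), with n-1 = 3.
  S[U,U] = ((-2.75)·(-2.75) + (4.25)·(4.25) + (-0.75)·(-0.75) + (-0.75)·(-0.75)) / 3 = 26.75/3 = 8.9167
  S[U,V] = ((-2.75)·(1.5) + (4.25)·(-2.5) + (-0.75)·(1.5) + (-0.75)·(-0.5)) / 3 = -15.5/3 = -5.1667
  S[V,V] = ((1.5)·(1.5) + (-2.5)·(-2.5) + (1.5)·(1.5) + (-0.5)·(-0.5)) / 3 = 11/3 = 3.6667

S is symmetric (S[j,i] = S[i,j]). Assembling:

S = [[8.9167, -5.1667],
 [-5.1667, 3.6667]]


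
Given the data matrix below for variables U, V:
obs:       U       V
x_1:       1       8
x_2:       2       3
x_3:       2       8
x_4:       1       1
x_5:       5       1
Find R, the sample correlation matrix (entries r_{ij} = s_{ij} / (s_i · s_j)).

Step 1 — column means:
  mean(U) = (1 + 2 + 2 + 1 + 5) / 5 = 11/5 = 2.2
  mean(V) = (8 + 3 + 8 + 1 + 1) / 5 = 21/5 = 4.2

Step 2 — sample variances and covariances s[i,j] = (1/(n-1)) · Σ_k (x_{k,i} - mean_i) · (x_{k,j} - mean_j), with n-1 = 4:
  s[U,U] = ((-1.2)·(-1.2) + (-0.2)·(-0.2) + (-0.2)·(-0.2) + (-1.2)·(-1.2) + (2.8)·(2.8)) / 4 = 10.8/4 = 2.7
  s[U,V] = ((-1.2)·(3.8) + (-0.2)·(-1.2) + (-0.2)·(3.8) + (-1.2)·(-3.2) + (2.8)·(-3.2)) / 4 = -10.2/4 = -2.55
  s[V,V] = ((3.8)·(3.8) + (-1.2)·(-1.2) + (3.8)·(3.8) + (-3.2)·(-3.2) + (-3.2)·(-3.2)) / 4 = 50.8/4 = 12.7
  Sample standard deviations s_i = √(s[i,i]):
  s(U) = √(2.7) = 1.6432
  s(V) = √(12.7) = 3.5637

Step 3 — r_{ij} = s_{ij} / (s_i · s_j):
  r[U,U] = 1 (diagonal).
  r[U,V] = -2.55 / (1.6432 · 3.5637) = -2.55 / 5.8558 = -0.4355
  r[V,V] = 1 (diagonal).

R is symmetric with unit diagonal. Assembling:

R = [[1, -0.4355],
 [-0.4355, 1]]


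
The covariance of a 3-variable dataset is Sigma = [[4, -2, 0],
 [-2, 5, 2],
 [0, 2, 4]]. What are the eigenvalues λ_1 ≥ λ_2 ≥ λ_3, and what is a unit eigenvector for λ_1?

Step 1 — characteristic polynomial p(λ) = det(λI - Sigma) = λ³ - tr·λ² + c_1·λ - det, where tr = trace, c_1 = sum of the principal 2×2 minors, det = det(Sigma):
  tr = 4 + 5 + 4 = 13,
  c_1 = (4·5 - (-2)²) + (4·4 - (0)²) + (5·4 - (2)²) = 16 + 16 + 16 = 48,
  det = 4·(5·4 - (2)²) - (-2)·((-2)·4 - (2)·(0)) + (0)·((-2)·(2) - 5·(0)) = 4·(16) - (-2)·(-8) + (0)·(-4) = 48.
  So p(λ) = λ³ - 13λ² + 48λ - 48.
Step 2 — look for an integer root (rational root theorem: any rational root is an integer divisor of 48). Testing λ = 4:
  p(4) = 64 - 208 + 192 - 48 = 0  ✓
  Dividing out (λ - 4): p(λ) = (λ - 4)(λ² - 9λ + 12).
Step 3 — remaining eigenvalues from the quadratic λ² - 9λ + 12 = 0:
  Δ = 9² - 4·12 = 81 - 48 = 33,  λ = (9 ± √33)/2 = (9 ± 5.7446)/2 ≈ 7.3723 or 1.6277.
  Sorted: λ_1 = 7.3723,  λ_2 = 4,  λ_3 = 1.6277  (check: sum = 13 = tr ✓).

Step 4 — unit eigenvector for λ_1 ≈ 7.3723: v spans the null space of (Sigma - λ_1 I), whose rows are
  r_1 = (-3.3723, -2, 0),  r_2 = (-2, -2.3723, 2),  r_3 = (0, 2, -3.3723).
  v is orthogonal to every row, so take v ∝ r_1 × r_2 = ((-2)·(2) - (0)·(-2.3723), (0)·(-2) - (-3.3723)·(2), (-3.3723)·(-2.3723) - (-2)·(-2)) ≈ (-4, 6.7446, 4).
  Rescale (multiply by -1 so the first nonzero entry is positive): u = (4, -6.7446, -4).
  ||u|| = √((4)² + (-6.7446)² + (-4)²) = √(77.4891) ≈ 8.8028,  v_1 = u/||u|| ≈ (0.4544, -0.7662, -0.4544) (||v_1|| = 1).

λ_1 = 7.3723,  λ_2 = 4,  λ_3 = 1.6277;  v_1 ≈ (0.4544, -0.7662, -0.4544)
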